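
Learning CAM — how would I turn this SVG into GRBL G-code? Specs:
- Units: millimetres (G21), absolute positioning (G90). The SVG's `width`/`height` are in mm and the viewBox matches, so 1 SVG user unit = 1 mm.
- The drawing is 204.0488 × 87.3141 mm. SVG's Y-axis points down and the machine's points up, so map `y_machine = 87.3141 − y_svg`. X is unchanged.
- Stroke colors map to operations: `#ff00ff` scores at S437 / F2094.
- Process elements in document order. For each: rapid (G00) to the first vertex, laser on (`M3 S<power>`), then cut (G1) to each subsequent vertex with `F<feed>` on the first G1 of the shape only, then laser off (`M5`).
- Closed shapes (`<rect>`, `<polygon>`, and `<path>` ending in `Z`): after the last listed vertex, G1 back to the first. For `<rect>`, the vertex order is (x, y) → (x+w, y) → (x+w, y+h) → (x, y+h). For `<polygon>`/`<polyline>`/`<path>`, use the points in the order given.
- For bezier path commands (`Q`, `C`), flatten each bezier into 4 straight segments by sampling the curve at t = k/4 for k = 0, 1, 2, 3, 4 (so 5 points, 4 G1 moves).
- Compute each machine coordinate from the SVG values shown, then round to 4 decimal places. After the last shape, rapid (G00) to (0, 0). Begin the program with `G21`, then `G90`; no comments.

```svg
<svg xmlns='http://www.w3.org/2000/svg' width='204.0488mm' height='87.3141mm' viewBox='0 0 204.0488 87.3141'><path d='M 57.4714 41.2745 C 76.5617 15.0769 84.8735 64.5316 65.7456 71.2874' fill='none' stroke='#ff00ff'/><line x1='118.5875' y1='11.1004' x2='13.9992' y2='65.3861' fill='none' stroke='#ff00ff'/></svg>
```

G21
G90
G00 X57.4714 Y46.0396
M3 S437
G1 X69.5078 Y53.3522 F2094
G1 X75.9403 Y43.3907
G1 X75.2069 Y27.2504
G1 X65.7456 Y16.0267
M5
G00 X118.5875 Y76.2137
M3 S437
G1 X13.9992 Y21.9280 F2094
M5
G00 X0.0000 Y0.0000

1 u = 1 mm; y_m = 87.3141 − y.

[1] `<path>` cubic bezier, #ff00ff→score S437 F2094: (57.4714,46.0396) → (69.5078,53.3522) → (75.9403,43.3907) → (75.2069,27.2504) → (65.7456,16.0267)

[2] `<line>` line segment, #ff00ff→score S437 F2094: (118.5875,76.2137) → (13.9992,21.9280)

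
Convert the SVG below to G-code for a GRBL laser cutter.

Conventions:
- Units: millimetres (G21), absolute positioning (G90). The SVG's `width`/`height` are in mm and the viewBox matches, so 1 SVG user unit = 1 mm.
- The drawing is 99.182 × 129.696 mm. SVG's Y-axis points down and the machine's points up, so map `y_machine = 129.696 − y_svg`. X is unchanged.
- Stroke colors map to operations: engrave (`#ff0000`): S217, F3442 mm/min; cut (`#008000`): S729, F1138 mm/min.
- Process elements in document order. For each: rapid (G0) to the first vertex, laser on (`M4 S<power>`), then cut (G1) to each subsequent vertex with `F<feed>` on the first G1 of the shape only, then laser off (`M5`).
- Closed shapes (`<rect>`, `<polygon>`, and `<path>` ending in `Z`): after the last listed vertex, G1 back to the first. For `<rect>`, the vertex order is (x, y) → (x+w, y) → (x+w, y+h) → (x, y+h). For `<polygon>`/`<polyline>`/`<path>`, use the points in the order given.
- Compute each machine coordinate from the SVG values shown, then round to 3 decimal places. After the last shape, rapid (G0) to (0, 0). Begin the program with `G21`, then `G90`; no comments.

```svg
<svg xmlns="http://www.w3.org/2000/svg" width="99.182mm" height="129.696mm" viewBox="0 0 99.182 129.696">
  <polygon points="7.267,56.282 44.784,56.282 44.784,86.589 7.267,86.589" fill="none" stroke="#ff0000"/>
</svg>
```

G21
G90
G0 X7.267 Y73.414
M4 S217
G1 X44.784 Y73.414 F3442
G1 X44.784 Y43.107
G1 X7.267 Y43.107
G1 X7.267 Y73.414
M5
G0 X0.000 Y0.000

1 u = 1 mm; y_m = 129.696 − y.

[1] `<polygon>` rectangle, #ff0000→engrave S217 F3442: (7.267,73.414) → (44.784,73.414) → (44.784,43.107) → (7.267,43.107) → (7.267,73.414) (closed)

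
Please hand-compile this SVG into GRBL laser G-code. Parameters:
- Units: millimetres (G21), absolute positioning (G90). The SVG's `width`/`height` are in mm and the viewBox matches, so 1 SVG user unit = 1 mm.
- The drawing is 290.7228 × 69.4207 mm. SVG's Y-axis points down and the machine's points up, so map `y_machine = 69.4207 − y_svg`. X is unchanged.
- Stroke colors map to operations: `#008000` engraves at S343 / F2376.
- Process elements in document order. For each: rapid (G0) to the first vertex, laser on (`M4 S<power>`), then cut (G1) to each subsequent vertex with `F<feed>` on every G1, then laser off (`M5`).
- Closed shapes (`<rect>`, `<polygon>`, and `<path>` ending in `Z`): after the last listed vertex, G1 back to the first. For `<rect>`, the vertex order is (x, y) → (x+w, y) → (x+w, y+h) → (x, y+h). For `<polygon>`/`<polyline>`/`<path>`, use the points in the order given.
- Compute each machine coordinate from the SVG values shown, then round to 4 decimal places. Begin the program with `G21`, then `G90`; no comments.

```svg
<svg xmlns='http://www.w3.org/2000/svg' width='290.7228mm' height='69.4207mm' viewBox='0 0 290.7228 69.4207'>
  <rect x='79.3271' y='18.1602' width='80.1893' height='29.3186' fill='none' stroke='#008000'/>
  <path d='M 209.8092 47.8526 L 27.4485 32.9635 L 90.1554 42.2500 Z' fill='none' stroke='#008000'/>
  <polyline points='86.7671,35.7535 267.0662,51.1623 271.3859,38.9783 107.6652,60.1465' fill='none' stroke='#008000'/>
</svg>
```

viewBox `0 0 290.7228 69.4207` with mm width/height → 1 unit = 1 mm. Flip: y_m = 69.4207 − y_svg.

**Shape 1** — `<rect>` rectangle, stroke `#008000` → engrave (S343, F2376). Machine vertices: (79.3271,51.2605) → (159.5164,51.2605) → (159.5164,21.9419) → (79.3271,21.9419) → (79.3271,51.2605). Closed: final G1 returns to the first vertex.

**Shape 2** — `<path>` closed polygon, stroke `#008000` → engrave (S343, F2376). Machine vertices: (209.8092,21.5681) → (27.4485,36.4572) → (90.1554,27.1707) → (209.8092,21.5681). Closed: final G1 returns to the first vertex.

**Shape 3** — `<polyline>` open polyline, stroke `#008000` → engrave (S343, F2376). Machine vertices: (86.7671,33.6672) → (267.0662,18.2584) → (271.3859,30.4424) → (107.6652,9.2742). Open path.

G21
G90
G0 X79.3271 Y51.2605
M4 S343
G1 X159.5164 Y51.2605 F2376
G1 X159.5164 Y21.9419 F2376
G1 X79.3271 Y21.9419 F2376
G1 X79.3271 Y51.2605 F2376
M5
G0 X209.8092 Y21.5681
M4 S343
G1 X27.4485 Y36.4572 F2376
G1 X90.1554 Y27.1707 F2376
G1 X209.8092 Y21.5681 F2376
M5
G0 X86.7671 Y33.6672
M4 S343
G1 X267.0662 Y18.2584 F2376
G1 X271.3859 Y30.4424 F2376
G1 X107.6652 Y9.2742 F2376
M5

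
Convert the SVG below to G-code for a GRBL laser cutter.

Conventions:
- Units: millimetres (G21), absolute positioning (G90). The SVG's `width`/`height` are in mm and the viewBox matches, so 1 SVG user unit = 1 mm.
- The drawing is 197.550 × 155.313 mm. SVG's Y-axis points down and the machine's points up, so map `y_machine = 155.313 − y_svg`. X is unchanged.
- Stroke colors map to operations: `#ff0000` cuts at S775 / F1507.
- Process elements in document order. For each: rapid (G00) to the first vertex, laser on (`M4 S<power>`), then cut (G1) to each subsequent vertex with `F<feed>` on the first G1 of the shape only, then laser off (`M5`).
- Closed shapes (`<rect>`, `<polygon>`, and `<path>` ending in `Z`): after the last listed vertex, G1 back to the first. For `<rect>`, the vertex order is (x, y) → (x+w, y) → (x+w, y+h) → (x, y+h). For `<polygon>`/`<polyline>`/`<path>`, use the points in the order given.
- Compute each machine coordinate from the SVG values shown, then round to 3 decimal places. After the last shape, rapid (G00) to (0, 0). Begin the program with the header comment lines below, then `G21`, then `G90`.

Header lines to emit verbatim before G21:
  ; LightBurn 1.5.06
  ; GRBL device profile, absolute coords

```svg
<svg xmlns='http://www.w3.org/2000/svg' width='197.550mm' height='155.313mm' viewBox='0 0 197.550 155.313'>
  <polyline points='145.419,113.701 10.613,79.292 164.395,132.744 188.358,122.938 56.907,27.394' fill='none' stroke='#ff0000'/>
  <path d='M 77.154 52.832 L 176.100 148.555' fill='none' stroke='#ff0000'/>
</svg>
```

; LightBurn 1.5.06
; GRBL device profile, absolute coords
G21
G90
G00 X145.419 Y41.612
M4 S775
G1 X10.613 Y76.021 F1507
G1 X164.395 Y22.569
G1 X188.358 Y32.375
G1 X56.907 Y127.919
M5
G00 X77.154 Y102.481
M4 S775
G1 X176.100 Y6.758 F1507
M5
G00 X0.000 Y0.000

Since the viewBox matches the mm dimensions, user units are millimetres directly. The only transform is the Y-flip y_m = 155.313 − y_svg.

Shape 1 is a open polyline drawn with `<polyline>`. Its stroke #ff0000 means cut at S775, F1507. After flipping Y the toolpath is (145.419,41.612) → (10.613,76.021) → (164.395,22.569) → (188.358,32.375) → (56.907,127.919).

Shape 2 is a line segment drawn with `<path>`. Its stroke #ff0000 means cut at S775, F1507. After flipping Y the toolpath is (77.154,102.481) → (176.100,6.758).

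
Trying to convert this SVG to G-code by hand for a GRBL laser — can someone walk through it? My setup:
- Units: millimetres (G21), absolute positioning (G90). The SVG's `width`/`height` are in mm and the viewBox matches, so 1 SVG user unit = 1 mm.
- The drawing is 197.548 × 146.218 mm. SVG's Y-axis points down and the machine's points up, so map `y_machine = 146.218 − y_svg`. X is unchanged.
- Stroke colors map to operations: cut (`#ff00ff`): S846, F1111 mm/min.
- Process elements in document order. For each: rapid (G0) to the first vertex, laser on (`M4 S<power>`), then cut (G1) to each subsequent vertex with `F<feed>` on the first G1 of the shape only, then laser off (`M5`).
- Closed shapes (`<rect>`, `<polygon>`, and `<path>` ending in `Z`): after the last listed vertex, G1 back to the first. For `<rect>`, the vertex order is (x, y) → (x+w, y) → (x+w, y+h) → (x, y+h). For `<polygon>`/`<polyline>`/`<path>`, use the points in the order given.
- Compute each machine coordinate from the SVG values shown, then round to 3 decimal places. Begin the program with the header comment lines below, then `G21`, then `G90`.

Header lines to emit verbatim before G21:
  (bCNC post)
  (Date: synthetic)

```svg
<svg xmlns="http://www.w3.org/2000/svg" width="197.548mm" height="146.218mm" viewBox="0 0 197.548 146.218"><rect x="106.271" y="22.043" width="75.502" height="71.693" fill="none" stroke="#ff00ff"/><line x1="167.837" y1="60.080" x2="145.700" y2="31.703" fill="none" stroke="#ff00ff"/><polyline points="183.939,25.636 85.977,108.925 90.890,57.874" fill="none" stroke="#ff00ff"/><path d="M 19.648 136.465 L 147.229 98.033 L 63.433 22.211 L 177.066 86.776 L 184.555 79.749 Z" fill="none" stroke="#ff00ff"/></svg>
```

viewBox `0 0 197.548 146.218` with mm width/height → 1 unit = 1 mm. Flip: y_m = 146.218 − y_svg.

**Shape 1** — `<rect>` rectangle, stroke `#ff00ff` → cut (S846, F1111). Machine vertices: (106.271,124.175) → (181.773,124.175) → (181.773,52.482) → (106.271,52.482) → (106.271,124.175). Closed: final G1 returns to the first vertex.

**Shape 2** — `<line>` line segment, stroke `#ff00ff` → cut (S846, F1111). Machine vertices: (167.837,86.138) → (145.700,114.515). Open path.

**Shape 3** — `<polyline>` open polyline, stroke `#ff00ff` → cut (S846, F1111). Machine vertices: (183.939,120.582) → (85.977,37.293) → (90.890,88.344). Open path.

**Shape 4** — `<path>` closed polygon, stroke `#ff00ff` → cut (S846, F1111). Machine vertices: (19.648,9.753) → (147.229,48.185) → (63.433,124.007) → (177.066,59.442) → (184.555,66.469) → (19.648,9.753). Closed: final G1 returns to the first vertex.

(bCNC post)
(Date: synthetic)
G21
G90
G0 X106.271 Y124.175
M4 S846
G1 X181.773 Y124.175 F1111
G1 X181.773 Y52.482
G1 X106.271 Y52.482
G1 X106.271 Y124.175
M5
G0 X167.837 Y86.138
M4 S846
G1 X145.700 Y114.515 F1111
M5
G0 X183.939 Y120.582
M4 S846
G1 X85.977 Y37.293 F1111
G1 X90.890 Y88.344
M5
G0 X19.648 Y9.753
M4 S846
G1 X147.229 Y48.185 F1111
G1 X63.433 Y124.007
G1 X177.066 Y59.442
G1 X184.555 Y66.469
G1 X19.648 Y9.753
M5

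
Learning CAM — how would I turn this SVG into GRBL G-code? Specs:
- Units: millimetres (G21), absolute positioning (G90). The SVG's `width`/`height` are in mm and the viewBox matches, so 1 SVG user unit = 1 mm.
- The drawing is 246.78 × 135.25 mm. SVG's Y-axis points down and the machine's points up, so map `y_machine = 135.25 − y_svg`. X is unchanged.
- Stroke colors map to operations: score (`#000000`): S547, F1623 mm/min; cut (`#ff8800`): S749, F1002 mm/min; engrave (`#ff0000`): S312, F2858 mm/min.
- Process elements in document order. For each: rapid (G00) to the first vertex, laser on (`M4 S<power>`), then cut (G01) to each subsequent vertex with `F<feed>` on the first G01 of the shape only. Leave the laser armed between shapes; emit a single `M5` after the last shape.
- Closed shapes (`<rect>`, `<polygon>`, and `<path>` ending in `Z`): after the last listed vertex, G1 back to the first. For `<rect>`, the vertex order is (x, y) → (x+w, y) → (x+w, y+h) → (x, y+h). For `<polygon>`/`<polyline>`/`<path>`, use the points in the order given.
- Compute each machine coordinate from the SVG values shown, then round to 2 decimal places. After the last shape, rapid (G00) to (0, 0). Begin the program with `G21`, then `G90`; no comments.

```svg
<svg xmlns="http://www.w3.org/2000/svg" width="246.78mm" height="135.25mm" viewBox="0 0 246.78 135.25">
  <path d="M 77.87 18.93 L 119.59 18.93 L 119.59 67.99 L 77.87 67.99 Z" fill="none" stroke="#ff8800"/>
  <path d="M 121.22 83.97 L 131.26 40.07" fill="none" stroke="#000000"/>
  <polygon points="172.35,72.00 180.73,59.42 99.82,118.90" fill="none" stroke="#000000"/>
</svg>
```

1 u = 1 mm; y_m = 135.25 − y.

[1] `<path>` rectangle, #ff8800→cut S749 F1002: (77.87,116.32) → (119.59,116.32) → (119.59,67.26) → (77.87,67.26) → (77.87,116.32) (closed)

[2] `<path>` line segment, #000000→score S547 F1623: (121.22,51.28) → (131.26,95.18)

[3] `<polygon>` closed polygon, #000000→score S547 F1623: (172.35,63.25) → (180.73,75.83) → (99.82,16.35) → (172.35,63.25) (closed)

G21
G90
G00 X77.87 Y116.32
M4 S749
G01 X119.59 Y116.32 F1002
G01 X119.59 Y67.26
G01 X77.87 Y67.26
G01 X77.87 Y116.32
G00 X121.22 Y51.28
M4 S547
G01 X131.26 Y95.18 F1623
G00 X172.35 Y63.25
M4 S547
G01 X180.73 Y75.83 F1623
G01 X99.82 Y16.35
G01 X172.35 Y63.25
M5
G00 X0.00 Y0.00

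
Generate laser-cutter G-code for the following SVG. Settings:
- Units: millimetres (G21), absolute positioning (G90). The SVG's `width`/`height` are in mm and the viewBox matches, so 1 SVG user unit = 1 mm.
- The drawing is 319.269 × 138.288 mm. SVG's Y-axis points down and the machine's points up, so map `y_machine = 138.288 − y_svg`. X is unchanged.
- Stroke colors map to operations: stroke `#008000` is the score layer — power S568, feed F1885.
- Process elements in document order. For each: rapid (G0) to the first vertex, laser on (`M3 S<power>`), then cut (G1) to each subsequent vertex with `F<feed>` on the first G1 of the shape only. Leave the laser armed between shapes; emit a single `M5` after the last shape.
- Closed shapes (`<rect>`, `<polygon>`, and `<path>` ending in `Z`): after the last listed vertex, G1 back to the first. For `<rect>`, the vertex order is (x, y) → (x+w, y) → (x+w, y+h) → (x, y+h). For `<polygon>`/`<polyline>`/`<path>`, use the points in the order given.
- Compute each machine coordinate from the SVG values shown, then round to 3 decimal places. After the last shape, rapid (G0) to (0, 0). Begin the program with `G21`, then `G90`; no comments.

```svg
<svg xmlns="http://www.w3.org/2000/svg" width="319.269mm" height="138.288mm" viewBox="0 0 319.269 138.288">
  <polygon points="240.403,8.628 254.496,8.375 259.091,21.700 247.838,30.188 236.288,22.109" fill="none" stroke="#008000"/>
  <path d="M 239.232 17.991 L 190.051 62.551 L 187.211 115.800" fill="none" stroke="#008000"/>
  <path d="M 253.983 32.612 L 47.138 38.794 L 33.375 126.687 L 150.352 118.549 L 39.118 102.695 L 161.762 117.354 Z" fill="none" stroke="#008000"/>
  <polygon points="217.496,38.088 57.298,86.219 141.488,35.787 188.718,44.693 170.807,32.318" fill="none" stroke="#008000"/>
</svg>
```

G21
G90
G0 X240.403 Y129.660
M3 S568
G1 X254.496 Y129.913 F1885
G1 X259.091 Y116.588
G1 X247.838 Y108.100
G1 X236.288 Y116.179
G1 X240.403 Y129.660
G0 X239.232 Y120.297
M3 S568
G1 X190.051 Y75.737 F1885
G1 X187.211 Y22.488
G0 X253.983 Y105.676
M3 S568
G1 X47.138 Y99.494 F1885
G1 X33.375 Y11.601
G1 X150.352 Y19.739
G1 X39.118 Y35.593
G1 X161.762 Y20.934
G1 X253.983 Y105.676
G0 X217.496 Y100.200
M3 S568
G1 X57.298 Y52.069 F1885
G1 X141.488 Y102.501
G1 X188.718 Y93.595
G1 X170.807 Y105.970
G1 X217.496 Y100.200
M5
G0 X0.000 Y0.000

viewBox `0 0 319.269 138.288` with mm width/height → 1 unit = 1 mm. Flip: y_m = 138.288 − y_svg.

**Shape 1** — `<polygon>` regular polygon, stroke `#008000` → score (S568, F1885). Machine vertices: (240.403,129.660) → (254.496,129.913) → (259.091,116.588) → (247.838,108.100) → (236.288,116.179) → (240.403,129.660). Closed: final G1 returns to the first vertex.

**Shape 2** — `<path>` open polyline, stroke `#008000` → score (S568, F1885). Machine vertices: (239.232,120.297) → (190.051,75.737) → (187.211,22.488). Open path.

**Shape 3** — `<path>` closed polygon, stroke `#008000` → score (S568, F1885). Machine vertices: (253.983,105.676) → (47.138,99.494) → (33.375,11.601) → (150.352,19.739) → (39.118,35.593) → (161.762,20.934) → (253.983,105.676). Closed: final G1 returns to the first vertex.

**Shape 4** — `<polygon>` closed polygon, stroke `#008000` → score (S568, F1885). Machine vertices: (217.496,100.200) → (57.298,52.069) → (141.488,102.501) → (188.718,93.595) → (170.807,105.970) → (217.496,100.200). Closed: final G1 returns to the first vertex.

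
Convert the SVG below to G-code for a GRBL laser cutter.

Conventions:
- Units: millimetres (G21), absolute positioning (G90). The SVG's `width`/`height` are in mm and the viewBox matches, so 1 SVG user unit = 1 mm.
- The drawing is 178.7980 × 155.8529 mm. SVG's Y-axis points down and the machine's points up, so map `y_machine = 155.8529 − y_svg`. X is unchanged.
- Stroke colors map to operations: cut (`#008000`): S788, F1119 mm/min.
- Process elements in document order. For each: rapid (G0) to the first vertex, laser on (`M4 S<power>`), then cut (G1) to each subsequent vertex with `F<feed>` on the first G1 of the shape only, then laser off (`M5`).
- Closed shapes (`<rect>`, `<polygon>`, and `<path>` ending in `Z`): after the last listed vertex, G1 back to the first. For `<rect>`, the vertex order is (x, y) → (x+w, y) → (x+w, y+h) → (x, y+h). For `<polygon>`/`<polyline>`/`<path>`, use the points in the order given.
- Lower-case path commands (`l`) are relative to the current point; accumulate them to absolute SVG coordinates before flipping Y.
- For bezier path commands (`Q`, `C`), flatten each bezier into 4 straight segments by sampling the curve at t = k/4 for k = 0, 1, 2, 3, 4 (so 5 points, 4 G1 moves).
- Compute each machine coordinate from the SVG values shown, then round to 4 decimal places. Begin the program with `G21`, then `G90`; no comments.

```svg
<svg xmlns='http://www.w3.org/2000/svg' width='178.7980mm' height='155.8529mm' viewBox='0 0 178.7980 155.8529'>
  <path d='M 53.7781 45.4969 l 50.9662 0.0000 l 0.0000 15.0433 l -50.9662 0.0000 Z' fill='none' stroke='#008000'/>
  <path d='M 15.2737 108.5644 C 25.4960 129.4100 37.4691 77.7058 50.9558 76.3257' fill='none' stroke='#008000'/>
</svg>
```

G21
G90
G0 X53.7781 Y110.3560
M4 S788
G1 X104.7443 Y110.3560 F1119
G1 X104.7443 Y95.3127
G1 X53.7781 Y95.3127
G1 X53.7781 Y110.3560
M5
G0 X15.2737 Y47.2885
M4 S788
G1 X23.2650 Y43.3375 F1119
G1 X31.8906 Y55.0732
G1 X41.1283 Y70.9763
G1 X50.9558 Y79.5272
M5

1 u = 1 mm; y_m = 155.8529 − y.

[1] `<path>` rectangle, #008000→cut S788 F1119: (53.7781,110.3560) → (104.7443,110.3560) → (104.7443,95.3127) → (53.7781,95.3127) → (53.7781,110.3560) (closed)

[2] `<path>` cubic bezier, #008000→cut S788 F1119: (15.2737,47.2885) → (23.2650,43.3375) → (31.8906,55.0732) → (41.1283,70.9763) → (50.9558,79.5272)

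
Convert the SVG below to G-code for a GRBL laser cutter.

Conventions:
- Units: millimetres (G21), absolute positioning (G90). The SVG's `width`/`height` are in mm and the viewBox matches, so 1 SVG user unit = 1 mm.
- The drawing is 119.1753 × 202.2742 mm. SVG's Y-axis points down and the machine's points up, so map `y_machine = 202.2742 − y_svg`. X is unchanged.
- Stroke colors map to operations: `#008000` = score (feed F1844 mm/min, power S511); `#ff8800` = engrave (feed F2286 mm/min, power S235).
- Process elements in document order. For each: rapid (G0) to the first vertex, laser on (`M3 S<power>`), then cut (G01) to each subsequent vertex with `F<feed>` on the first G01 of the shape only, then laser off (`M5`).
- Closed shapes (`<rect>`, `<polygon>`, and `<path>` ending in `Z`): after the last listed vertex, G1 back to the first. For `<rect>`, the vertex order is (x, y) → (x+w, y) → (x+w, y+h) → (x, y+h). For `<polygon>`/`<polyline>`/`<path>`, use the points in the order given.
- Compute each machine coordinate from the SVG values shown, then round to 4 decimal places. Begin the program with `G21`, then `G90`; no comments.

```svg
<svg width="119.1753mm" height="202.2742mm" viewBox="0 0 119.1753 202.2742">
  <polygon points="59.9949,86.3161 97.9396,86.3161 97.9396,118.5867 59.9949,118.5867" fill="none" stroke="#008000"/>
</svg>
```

1 u = 1 mm; y_m = 202.2742 − y.

[1] `<polygon>` rectangle, #008000→score S511 F1844: (59.9949,115.9581) → (97.9396,115.9581) → (97.9396,83.6875) → (59.9949,83.6875) → (59.9949,115.9581) (closed)

G21
G90
G0 X59.9949 Y115.9581
M3 S511
G01 X97.9396 Y115.9581 F1844
G01 X97.9396 Y83.6875
G01 X59.9949 Y83.6875
G01 X59.9949 Y115.9581
M5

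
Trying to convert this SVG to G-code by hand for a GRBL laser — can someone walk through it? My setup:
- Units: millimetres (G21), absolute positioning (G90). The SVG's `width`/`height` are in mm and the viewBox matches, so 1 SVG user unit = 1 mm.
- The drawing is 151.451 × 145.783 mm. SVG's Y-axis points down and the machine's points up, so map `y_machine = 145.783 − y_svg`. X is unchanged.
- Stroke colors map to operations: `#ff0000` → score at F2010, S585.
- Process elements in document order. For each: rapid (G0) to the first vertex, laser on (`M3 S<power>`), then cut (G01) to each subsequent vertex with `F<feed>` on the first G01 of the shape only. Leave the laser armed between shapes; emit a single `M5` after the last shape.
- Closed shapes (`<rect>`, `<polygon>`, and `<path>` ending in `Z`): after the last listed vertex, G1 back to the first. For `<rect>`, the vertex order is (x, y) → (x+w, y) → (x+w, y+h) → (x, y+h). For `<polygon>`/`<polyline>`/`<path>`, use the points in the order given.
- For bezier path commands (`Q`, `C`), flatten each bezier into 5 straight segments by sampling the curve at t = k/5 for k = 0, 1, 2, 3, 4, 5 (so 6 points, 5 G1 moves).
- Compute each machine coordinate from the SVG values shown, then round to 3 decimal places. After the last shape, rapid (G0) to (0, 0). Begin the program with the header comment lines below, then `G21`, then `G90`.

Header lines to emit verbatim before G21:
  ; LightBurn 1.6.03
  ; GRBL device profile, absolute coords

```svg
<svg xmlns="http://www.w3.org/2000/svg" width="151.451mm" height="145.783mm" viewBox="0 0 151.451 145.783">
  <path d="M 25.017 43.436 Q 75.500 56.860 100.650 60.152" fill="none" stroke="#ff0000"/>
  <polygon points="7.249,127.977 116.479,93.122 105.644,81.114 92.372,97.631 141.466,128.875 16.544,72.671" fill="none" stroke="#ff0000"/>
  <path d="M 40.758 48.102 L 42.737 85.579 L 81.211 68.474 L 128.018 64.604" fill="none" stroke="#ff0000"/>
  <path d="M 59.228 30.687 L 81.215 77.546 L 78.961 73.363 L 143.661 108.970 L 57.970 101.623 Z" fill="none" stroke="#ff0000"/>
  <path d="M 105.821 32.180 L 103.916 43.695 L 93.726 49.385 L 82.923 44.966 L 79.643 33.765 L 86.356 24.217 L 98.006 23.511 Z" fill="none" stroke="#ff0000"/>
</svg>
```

1 u = 1 mm; y_m = 145.783 − y.

[1] `<path>` quadratic bezier, #ff0000→score S585 F2010: (25.017,102.347) → (44.197,97.383) → (61.350,93.229) → (76.477,89.886) → (89.577,87.353) → (100.650,85.631)

[2] `<polygon>` closed polygon, #ff0000→score S585 F2010: (7.249,17.806) → (116.479,52.661) → (105.644,64.669) → (92.372,48.152) → (141.466,16.908) → (16.544,73.112) → (7.249,17.806) (closed)

[3] `<path>` open polyline, #ff0000→score S585 F2010: (40.758,97.681) → (42.737,60.204) → (81.211,77.309) → (128.018,81.179)

[4] `<path>` closed polygon, #ff0000→score S585 F2010: (59.228,115.096) → (81.215,68.237) → (78.961,72.420) → (143.661,36.813) → (57.970,44.160) → (59.228,115.096) (closed)

[5] `<path>` regular polygon, #ff0000→score S585 F2010: (105.821,113.603) → (103.916,102.088) → (93.726,96.398) → (82.923,100.817) → (79.643,112.018) → (86.356,121.566) → (98.006,122.272) → (105.821,113.603) (closed)

; LightBurn 1.6.03
; GRBL device profile, absolute coords
G21
G90
G0 X25.017 Y102.347
M3 S585
G01 X44.197 Y97.383 F2010
G01 X61.350 Y93.229
G01 X76.477 Y89.886
G01 X89.577 Y87.353
G01 X100.650 Y85.631
G0 X7.249 Y17.806
M3 S585
G01 X116.479 Y52.661 F2010
G01 X105.644 Y64.669
G01 X92.372 Y48.152
G01 X141.466 Y16.908
G01 X16.544 Y73.112
G01 X7.249 Y17.806
G0 X40.758 Y97.681
M3 S585
G01 X42.737 Y60.204 F2010
G01 X81.211 Y77.309
G01 X128.018 Y81.179
G0 X59.228 Y115.096
M3 S585
G01 X81.215 Y68.237 F2010
G01 X78.961 Y72.420
G01 X143.661 Y36.813
G01 X57.970 Y44.160
G01 X59.228 Y115.096
G0 X105.821 Y113.603
M3 S585
G01 X103.916 Y102.088 F2010
G01 X93.726 Y96.398
G01 X82.923 Y100.817
G01 X79.643 Y112.018
G01 X86.356 Y121.566
G01 X98.006 Y122.272
G01 X105.821 Y113.603
M5
G0 X0.000 Y0.000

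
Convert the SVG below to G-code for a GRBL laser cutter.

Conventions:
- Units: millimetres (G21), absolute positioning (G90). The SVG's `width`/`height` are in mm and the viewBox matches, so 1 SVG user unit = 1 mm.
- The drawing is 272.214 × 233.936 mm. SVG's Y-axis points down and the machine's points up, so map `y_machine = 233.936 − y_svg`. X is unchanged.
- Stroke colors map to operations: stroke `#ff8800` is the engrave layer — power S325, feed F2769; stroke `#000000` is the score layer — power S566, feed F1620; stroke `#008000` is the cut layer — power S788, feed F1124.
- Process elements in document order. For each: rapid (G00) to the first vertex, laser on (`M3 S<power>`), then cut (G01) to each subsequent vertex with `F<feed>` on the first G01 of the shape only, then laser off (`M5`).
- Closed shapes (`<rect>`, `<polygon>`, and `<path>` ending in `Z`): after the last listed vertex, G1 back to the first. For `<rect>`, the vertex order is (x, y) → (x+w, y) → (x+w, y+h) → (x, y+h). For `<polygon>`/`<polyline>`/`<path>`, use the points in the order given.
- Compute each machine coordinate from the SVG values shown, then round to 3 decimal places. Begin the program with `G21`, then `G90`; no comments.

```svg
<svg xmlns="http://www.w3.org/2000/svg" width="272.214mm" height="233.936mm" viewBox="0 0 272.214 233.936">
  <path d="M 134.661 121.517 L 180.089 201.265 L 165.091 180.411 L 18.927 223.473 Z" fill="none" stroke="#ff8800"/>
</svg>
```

1 u = 1 mm; y_m = 233.936 − y.

[1] `<path>` closed polygon, #ff8800→engrave S325 F2769: (134.661,112.419) → (180.089,32.671) → (165.091,53.525) → (18.927,10.463) → (134.661,112.419) (closed)

G21
G90
G00 X134.661 Y112.419
M3 S325
G01 X180.089 Y32.671 F2769
G01 X165.091 Y53.525
G01 X18.927 Y10.463
G01 X134.661 Y112.419
M5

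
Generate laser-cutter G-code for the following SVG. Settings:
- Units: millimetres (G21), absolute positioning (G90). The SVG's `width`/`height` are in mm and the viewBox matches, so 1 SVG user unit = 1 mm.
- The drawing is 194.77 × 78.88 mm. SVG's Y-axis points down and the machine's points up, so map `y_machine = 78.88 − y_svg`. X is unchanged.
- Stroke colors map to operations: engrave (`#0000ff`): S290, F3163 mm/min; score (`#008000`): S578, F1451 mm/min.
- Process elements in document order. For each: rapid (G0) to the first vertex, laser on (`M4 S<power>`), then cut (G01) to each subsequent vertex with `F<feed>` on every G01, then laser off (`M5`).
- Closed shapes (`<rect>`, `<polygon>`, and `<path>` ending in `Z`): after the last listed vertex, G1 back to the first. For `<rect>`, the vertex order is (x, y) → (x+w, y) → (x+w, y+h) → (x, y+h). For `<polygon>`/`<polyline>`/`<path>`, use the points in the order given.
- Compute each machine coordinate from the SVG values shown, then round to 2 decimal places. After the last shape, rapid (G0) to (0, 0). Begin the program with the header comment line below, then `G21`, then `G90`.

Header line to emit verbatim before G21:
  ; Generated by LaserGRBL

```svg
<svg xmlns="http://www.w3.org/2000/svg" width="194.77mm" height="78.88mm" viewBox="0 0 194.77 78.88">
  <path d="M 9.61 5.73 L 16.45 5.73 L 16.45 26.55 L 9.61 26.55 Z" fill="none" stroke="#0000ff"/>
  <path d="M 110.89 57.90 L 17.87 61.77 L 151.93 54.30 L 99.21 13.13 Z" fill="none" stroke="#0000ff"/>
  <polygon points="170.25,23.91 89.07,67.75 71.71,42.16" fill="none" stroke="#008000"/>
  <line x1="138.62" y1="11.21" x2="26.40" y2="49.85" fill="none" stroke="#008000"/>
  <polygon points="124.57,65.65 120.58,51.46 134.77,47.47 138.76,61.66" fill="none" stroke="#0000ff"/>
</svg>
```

; Generated by LaserGRBL
G21
G90
G0 X9.61 Y73.15
M4 S290
G01 X16.45 Y73.15 F3163
G01 X16.45 Y52.33 F3163
G01 X9.61 Y52.33 F3163
G01 X9.61 Y73.15 F3163
M5
G0 X110.89 Y20.98
M4 S290
G01 X17.87 Y17.11 F3163
G01 X151.93 Y24.58 F3163
G01 X99.21 Y65.75 F3163
G01 X110.89 Y20.98 F3163
M5
G0 X170.25 Y54.97
M4 S578
G01 X89.07 Y11.13 F1451
G01 X71.71 Y36.72 F1451
G01 X170.25 Y54.97 F1451
M5
G0 X138.62 Y67.67
M4 S578
G01 X26.40 Y29.03 F1451
M5
G0 X124.57 Y13.23
M4 S290
G01 X120.58 Y27.42 F3163
G01 X134.77 Y31.41 F3163
G01 X138.76 Y17.22 F3163
G01 X124.57 Y13.23 F3163
M5
G0 X0.00 Y0.00

viewBox `0 0 194.77 78.88` with mm width/height → 1 unit = 1 mm. Flip: y_m = 78.88 − y_svg.

**Shape 1** — `<path>` rectangle, stroke `#0000ff` → engrave (S290, F3163). Machine vertices: (9.61,73.15) → (16.45,73.15) → (16.45,52.33) → (9.61,52.33) → (9.61,73.15). Closed: final G1 returns to the first vertex.

**Shape 2** — `<path>` closed polygon, stroke `#0000ff` → engrave (S290, F3163). Machine vertices: (110.89,20.98) → (17.87,17.11) → (151.93,24.58) → (99.21,65.75) → (110.89,20.98). Closed: final G1 returns to the first vertex.

**Shape 3** — `<polygon>` closed polygon, stroke `#008000` → score (S578, F1451). Machine vertices: (170.25,54.97) → (89.07,11.13) → (71.71,36.72) → (170.25,54.97). Closed: final G1 returns to the first vertex.

**Shape 4** — `<line>` line segment, stroke `#008000` → score (S578, F1451). Machine vertices: (138.62,67.67) → (26.40,29.03). Open path.

**Shape 5** — `<polygon>` regular polygon, stroke `#0000ff` → engrave (S290, F3163). Machine vertices: (124.57,13.23) → (120.58,27.42) → (134.77,31.41) → (138.76,17.22) → (124.57,13.23). Closed: final G1 returns to the first vertex.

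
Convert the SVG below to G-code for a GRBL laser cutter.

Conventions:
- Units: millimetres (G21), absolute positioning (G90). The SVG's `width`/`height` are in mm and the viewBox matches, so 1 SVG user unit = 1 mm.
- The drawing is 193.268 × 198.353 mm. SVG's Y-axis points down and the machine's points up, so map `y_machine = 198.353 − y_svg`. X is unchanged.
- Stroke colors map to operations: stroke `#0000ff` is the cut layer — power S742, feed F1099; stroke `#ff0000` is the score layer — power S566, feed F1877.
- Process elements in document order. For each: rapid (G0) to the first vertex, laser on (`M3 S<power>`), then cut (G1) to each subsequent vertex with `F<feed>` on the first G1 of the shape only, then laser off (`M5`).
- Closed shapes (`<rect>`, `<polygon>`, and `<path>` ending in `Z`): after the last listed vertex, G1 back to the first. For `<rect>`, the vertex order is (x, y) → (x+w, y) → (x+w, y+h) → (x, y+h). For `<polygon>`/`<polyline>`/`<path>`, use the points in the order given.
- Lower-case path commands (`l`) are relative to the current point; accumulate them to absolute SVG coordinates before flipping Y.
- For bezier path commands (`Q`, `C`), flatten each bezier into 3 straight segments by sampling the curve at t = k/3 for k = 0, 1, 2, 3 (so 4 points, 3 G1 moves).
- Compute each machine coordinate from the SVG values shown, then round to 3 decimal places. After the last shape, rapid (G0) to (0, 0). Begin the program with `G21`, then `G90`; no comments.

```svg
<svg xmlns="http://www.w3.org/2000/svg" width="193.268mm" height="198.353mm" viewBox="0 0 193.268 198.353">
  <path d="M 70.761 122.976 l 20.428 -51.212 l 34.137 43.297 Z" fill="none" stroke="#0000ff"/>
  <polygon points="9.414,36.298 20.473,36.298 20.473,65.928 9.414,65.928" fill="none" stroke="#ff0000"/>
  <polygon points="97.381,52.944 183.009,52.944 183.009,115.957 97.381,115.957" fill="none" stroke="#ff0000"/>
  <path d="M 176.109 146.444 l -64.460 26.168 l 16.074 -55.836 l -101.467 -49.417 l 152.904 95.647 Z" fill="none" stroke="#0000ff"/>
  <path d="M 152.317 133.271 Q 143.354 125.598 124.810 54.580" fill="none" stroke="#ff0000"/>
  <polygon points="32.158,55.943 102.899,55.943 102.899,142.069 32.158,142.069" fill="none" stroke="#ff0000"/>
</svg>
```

G21
G90
G0 X70.761 Y75.377
M3 S742
G1 X91.189 Y126.589 F1099
G1 X125.326 Y83.292
G1 X70.761 Y75.377
M5
G0 X9.414 Y162.055
M3 S566
G1 X20.473 Y162.055 F1877
G1 X20.473 Y132.425
G1 X9.414 Y132.425
G1 X9.414 Y162.055
M5
G0 X97.381 Y145.409
M3 S566
G1 X183.009 Y145.409 F1877
G1 X183.009 Y82.396
G1 X97.381 Y82.396
G1 X97.381 Y145.409
M5
G0 X176.109 Y51.909
M3 S742
G1 X111.649 Y25.741 F1099
G1 X127.723 Y81.577
G1 X26.256 Y130.994
G1 X179.160 Y35.347
G1 X176.109 Y51.909
M5
G0 X152.317 Y65.082
M3 S566
G1 X145.277 Y77.236 F1877
G1 X136.108 Y103.466
G1 X124.810 Y143.773
M5
G0 X32.158 Y142.410
M3 S566
G1 X102.899 Y142.410 F1877
G1 X102.899 Y56.284
G1 X32.158 Y56.284
G1 X32.158 Y142.410
M5
G0 X0.000 Y0.000

1 u = 1 mm; y_m = 198.353 − y.

[1] `<path>` regular polygon, #0000ff→cut S742 F1099: (70.761,75.377) → (91.189,126.589) → (125.326,83.292) → (70.761,75.377) (closed)

[2] `<polygon>` rectangle, #ff0000→score S566 F1877: (9.414,162.055) → (20.473,162.055) → (20.473,132.425) → (9.414,132.425) → (9.414,162.055) (closed)

[3] `<polygon>` rectangle, #ff0000→score S566 F1877: (97.381,145.409) → (183.009,145.409) → (183.009,82.396) → (97.381,82.396) → (97.381,145.409) (closed)

[4] `<path>` closed polygon, #0000ff→cut S742 F1099: (176.109,51.909) → (111.649,25.741) → (127.723,81.577) → (26.256,130.994) → (179.160,35.347) → (176.109,51.909) (closed)

[5] `<path>` quadratic bezier, #ff0000→score S566 F1877: (152.317,65.082) → (145.277,77.236) → (136.108,103.466) → (124.810,143.773)

[6] `<polygon>` rectangle, #ff0000→score S566 F1877: (32.158,142.410) → (102.899,142.410) → (102.899,56.284) → (32.158,56.284) → (32.158,142.410) (closed)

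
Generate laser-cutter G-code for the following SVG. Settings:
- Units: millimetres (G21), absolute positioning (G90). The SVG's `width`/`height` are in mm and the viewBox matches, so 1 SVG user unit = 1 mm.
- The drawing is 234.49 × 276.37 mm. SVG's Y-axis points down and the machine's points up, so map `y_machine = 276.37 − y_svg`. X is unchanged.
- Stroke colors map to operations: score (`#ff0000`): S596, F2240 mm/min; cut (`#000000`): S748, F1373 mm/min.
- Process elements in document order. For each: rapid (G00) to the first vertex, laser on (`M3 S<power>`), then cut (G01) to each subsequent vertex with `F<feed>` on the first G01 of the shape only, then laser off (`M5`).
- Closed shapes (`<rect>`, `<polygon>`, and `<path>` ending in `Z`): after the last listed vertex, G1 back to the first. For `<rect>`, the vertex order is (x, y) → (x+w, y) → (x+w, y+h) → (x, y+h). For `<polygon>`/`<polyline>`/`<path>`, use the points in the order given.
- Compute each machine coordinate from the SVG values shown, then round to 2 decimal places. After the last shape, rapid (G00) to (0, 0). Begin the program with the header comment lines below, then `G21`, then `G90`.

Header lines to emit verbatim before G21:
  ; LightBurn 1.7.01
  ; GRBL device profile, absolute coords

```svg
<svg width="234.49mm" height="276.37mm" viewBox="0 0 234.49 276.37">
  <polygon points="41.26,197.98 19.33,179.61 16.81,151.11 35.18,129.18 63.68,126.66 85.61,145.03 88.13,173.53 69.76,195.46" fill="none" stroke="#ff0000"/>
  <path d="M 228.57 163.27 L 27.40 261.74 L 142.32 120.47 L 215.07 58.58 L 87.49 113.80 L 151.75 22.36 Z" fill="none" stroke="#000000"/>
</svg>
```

viewBox `0 0 234.49 276.37` with mm width/height → 1 unit = 1 mm. Flip: y_m = 276.37 − y_svg.

**Shape 1** — `<polygon>` regular polygon, stroke `#ff0000` → score (S596, F2240). Machine vertices: (41.26,78.39) → (19.33,96.76) → (16.81,125.26) → (35.18,147.19) → (63.68,149.71) → (85.61,131.34) → (88.13,102.84) → (69.76,80.91) → (41.26,78.39). Closed: final G1 returns to the first vertex.

**Shape 2** — `<path>` closed polygon, stroke `#000000` → cut (S748, F1373). Machine vertices: (228.57,113.10) → (27.40,14.63) → (142.32,155.90) → (215.07,217.79) → (87.49,162.57) → (151.75,254.01) → (228.57,113.10). Closed: final G1 returns to the first vertex.

; LightBurn 1.7.01
; GRBL device profile, absolute coords
G21
G90
G00 X41.26 Y78.39
M3 S596
G01 X19.33 Y96.76 F2240
G01 X16.81 Y125.26
G01 X35.18 Y147.19
G01 X63.68 Y149.71
G01 X85.61 Y131.34
G01 X88.13 Y102.84
G01 X69.76 Y80.91
G01 X41.26 Y78.39
M5
G00 X228.57 Y113.10
M3 S748
G01 X27.40 Y14.63 F1373
G01 X142.32 Y155.90
G01 X215.07 Y217.79
G01 X87.49 Y162.57
G01 X151.75 Y254.01
G01 X228.57 Y113.10
M5
G00 X0.00 Y0.00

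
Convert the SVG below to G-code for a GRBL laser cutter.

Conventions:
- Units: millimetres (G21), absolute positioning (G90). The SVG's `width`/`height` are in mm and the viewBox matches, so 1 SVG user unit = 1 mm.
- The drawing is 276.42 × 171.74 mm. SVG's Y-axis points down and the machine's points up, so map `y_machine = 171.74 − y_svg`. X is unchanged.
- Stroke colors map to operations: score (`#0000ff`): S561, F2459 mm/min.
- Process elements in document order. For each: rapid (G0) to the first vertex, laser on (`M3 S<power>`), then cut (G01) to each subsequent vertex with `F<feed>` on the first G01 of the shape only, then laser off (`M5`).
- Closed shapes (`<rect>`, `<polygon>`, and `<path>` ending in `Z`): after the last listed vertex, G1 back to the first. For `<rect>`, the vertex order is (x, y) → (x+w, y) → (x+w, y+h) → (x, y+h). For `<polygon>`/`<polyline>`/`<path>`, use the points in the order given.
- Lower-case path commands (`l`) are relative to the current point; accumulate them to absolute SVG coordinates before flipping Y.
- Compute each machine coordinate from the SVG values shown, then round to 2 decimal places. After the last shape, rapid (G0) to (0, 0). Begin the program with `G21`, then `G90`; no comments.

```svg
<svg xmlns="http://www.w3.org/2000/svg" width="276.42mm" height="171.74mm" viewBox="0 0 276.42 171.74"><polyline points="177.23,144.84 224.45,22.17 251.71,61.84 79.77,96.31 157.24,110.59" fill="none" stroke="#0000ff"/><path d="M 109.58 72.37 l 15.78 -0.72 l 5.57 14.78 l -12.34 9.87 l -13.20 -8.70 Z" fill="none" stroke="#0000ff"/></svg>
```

G21
G90
G0 X177.23 Y26.90
M3 S561
G01 X224.45 Y149.57 F2459
G01 X251.71 Y109.90
G01 X79.77 Y75.43
G01 X157.24 Y61.15
M5
G0 X109.58 Y99.37
M3 S561
G01 X125.36 Y100.09 F2459
G01 X130.93 Y85.31
G01 X118.59 Y75.44
G01 X105.39 Y84.14
G01 X109.58 Y99.37
M5
G0 X0.00 Y0.00

Since the viewBox matches the mm dimensions, user units are millimetres directly. The only transform is the Y-flip y_m = 171.74 − y_svg.

Shape 1 is a open polyline drawn with `<polyline>`. Its stroke #0000ff means score at S561, F2459. After flipping Y the toolpath is (177.23,26.90) → (224.45,149.57) → (251.71,109.90) → (79.77,75.43) → (157.24,61.15).

Shape 2 is a regular polygon drawn with `<path>`. Its stroke #0000ff means score at S561, F2459. After flipping Y the toolpath is (109.58,99.37) → (125.36,100.09) → (130.93,85.31) → (118.59,75.44) → (105.39,84.14) → (109.58,99.37), returning to the start.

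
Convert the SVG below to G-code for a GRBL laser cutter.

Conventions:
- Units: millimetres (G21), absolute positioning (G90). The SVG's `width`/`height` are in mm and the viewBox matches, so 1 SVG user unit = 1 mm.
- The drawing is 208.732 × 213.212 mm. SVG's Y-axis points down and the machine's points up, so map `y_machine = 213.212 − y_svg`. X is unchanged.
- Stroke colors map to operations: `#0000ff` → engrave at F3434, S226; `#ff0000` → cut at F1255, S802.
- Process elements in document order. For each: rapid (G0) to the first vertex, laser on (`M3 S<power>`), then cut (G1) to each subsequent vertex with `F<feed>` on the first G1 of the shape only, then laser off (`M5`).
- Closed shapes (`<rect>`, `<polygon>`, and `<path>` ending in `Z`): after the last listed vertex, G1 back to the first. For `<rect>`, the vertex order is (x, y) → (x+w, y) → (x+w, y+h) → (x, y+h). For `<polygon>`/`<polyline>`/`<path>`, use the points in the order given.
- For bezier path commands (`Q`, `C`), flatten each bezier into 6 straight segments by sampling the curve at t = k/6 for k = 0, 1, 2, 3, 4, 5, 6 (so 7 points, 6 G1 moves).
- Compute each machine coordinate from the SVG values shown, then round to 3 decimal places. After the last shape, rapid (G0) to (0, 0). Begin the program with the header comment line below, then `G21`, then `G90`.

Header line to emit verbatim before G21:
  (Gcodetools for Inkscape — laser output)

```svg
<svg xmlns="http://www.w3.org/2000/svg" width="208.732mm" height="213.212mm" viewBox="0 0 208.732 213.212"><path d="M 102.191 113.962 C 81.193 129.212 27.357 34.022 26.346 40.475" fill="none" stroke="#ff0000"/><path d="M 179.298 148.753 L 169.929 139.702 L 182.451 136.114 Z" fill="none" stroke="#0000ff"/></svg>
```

(Gcodetools for Inkscape — laser output)
G21
G90
G0 X102.191 Y99.250
M3 S802
G1 X89.352 Y99.846 F1255
G1 X73.420 Y112.958
G1 X56.773 Y132.695
G1 X41.793 Y153.164
G1 X30.857 Y168.475
G1 X26.346 Y172.737
M5
G0 X179.298 Y64.459
M3 S226
G1 X169.929 Y73.510 F3434
G1 X182.451 Y77.098
G1 X179.298 Y64.459
M5
G0 X0.000 Y0.000

1 u = 1 mm; y_m = 213.212 − y.

[1] `<path>` cubic bezier, #ff0000→cut S802 F1255: (102.191,99.250) → (89.352,99.846) → (73.420,112.958) → (56.773,132.695) → (41.793,153.164) → (30.857,168.475) → (26.346,172.737)

[2] `<path>` regular polygon, #0000ff→engrave S226 F3434: (179.298,64.459) → (169.929,73.510) → (182.451,77.098) → (179.298,64.459) (closed)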